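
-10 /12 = -5 /6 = -0.83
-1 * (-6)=6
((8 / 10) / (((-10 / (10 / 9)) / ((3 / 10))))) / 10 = -1 / 375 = -0.00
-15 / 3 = -5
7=7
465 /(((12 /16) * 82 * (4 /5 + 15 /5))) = 1550 /779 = 1.99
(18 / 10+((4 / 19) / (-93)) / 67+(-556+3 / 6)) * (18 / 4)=-1966559799 / 789260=-2491.65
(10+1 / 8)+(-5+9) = 113 / 8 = 14.12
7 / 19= 0.37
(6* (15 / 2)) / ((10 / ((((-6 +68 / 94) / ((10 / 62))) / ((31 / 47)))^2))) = 276768 / 25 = 11070.72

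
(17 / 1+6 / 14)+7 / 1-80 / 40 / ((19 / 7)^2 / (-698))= 540559 / 2527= 213.91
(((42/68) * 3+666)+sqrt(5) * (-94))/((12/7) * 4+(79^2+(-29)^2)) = 0.06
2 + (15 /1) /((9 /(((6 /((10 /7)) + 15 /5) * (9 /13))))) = 134 /13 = 10.31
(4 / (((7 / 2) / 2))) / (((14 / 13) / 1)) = 104 / 49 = 2.12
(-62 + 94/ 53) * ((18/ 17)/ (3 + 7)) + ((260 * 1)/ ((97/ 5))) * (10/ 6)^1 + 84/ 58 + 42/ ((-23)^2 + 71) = 17.48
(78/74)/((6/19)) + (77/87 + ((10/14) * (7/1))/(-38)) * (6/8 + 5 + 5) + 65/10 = 8776717/489288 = 17.94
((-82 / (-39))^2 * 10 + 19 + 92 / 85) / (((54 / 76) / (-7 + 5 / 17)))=-12002162668 / 19780605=-606.76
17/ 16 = 1.06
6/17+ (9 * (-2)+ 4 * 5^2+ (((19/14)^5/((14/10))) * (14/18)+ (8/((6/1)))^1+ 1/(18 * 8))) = 7097338349/82287072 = 86.25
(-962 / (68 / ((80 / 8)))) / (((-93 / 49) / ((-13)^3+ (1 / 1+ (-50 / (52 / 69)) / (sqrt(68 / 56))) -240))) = -95690140 / 527 -5212375 * sqrt(238) / 17918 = -186063.03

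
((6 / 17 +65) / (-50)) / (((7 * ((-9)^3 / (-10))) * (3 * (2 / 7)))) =-1111 / 371790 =-0.00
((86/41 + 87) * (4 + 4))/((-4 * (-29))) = 7306/1189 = 6.14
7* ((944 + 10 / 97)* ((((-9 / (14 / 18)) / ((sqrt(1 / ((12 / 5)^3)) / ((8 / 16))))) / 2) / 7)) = -44506908* sqrt(15) / 16975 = -10154.61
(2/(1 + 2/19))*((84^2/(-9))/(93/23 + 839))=-6992/4155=-1.68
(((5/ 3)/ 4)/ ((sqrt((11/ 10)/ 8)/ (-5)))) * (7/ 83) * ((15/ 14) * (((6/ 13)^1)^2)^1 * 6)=-13500 * sqrt(55)/ 154297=-0.65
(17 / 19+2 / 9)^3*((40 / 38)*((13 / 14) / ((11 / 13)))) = 11775701990 / 7315308693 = 1.61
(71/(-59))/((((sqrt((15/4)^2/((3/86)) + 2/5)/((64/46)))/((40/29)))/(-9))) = 1635840* sqrt(161410)/635196773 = 1.03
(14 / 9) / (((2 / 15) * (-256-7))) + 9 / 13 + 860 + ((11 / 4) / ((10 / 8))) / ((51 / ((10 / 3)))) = 450286184 / 523107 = 860.79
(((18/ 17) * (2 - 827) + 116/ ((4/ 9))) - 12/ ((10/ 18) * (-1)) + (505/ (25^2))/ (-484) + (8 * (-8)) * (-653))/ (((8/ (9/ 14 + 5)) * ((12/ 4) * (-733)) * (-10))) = 3347648651257/ 2533072080000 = 1.32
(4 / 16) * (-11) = -2.75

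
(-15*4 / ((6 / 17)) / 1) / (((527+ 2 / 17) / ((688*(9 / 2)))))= -2982480 / 2987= -998.49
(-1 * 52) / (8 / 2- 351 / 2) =104 / 343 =0.30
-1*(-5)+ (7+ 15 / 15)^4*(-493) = -2019323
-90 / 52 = -45 / 26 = -1.73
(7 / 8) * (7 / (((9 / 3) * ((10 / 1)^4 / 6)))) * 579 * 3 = 85113 / 40000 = 2.13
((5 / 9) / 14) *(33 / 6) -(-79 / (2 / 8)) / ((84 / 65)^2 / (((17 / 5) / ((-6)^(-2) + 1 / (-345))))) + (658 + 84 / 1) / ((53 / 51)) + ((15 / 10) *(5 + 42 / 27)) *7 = 4840491109 / 181692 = 26641.19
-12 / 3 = -4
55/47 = 1.17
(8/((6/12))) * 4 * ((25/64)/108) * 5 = 125/108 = 1.16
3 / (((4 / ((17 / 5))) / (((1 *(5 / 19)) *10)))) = 6.71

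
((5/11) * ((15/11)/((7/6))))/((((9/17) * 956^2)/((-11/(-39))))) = 425/1372274904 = 0.00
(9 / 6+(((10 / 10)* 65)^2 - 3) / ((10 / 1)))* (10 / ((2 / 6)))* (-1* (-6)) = 76266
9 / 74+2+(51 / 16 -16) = -6329 / 592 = -10.69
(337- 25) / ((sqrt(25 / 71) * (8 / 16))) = 1051.58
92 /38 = 46 /19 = 2.42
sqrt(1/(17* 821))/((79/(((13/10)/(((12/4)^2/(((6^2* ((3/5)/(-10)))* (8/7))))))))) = -312* sqrt(13957)/964777625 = -0.00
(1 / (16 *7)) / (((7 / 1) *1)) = 1 / 784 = 0.00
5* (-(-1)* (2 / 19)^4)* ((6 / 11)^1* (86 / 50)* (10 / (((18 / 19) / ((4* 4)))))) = 22016 / 226347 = 0.10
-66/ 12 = -11/ 2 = -5.50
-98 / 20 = -49 / 10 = -4.90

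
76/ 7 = 10.86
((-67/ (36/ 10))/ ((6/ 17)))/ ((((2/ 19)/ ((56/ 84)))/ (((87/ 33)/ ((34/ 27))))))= -184585/ 264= -699.19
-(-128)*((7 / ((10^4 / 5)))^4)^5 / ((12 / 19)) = 1516053059654628019 / 98304000000000000000000000000000000000000000000000000000000000000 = 0.00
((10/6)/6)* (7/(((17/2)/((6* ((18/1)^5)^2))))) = 83310901954560/17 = 4900641291444.71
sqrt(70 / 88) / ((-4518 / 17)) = -17* sqrt(385) / 99396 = -0.00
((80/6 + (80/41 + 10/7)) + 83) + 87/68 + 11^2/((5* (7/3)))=4657241/41820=111.36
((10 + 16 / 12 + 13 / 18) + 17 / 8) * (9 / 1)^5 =6698781 / 8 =837347.62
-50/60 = -5/6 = -0.83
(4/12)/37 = 1/111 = 0.01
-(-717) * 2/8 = 179.25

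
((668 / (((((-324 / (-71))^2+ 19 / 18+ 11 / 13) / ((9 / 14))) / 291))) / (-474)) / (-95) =171974188854 / 1408338789515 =0.12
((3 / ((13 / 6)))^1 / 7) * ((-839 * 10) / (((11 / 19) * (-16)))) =717345 / 4004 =179.16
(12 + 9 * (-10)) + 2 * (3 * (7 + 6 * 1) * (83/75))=208/25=8.32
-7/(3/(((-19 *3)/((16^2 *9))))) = 133/2304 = 0.06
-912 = -912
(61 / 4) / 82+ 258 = 84685 / 328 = 258.19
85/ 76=1.12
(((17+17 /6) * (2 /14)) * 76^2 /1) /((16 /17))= 104329 /6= 17388.17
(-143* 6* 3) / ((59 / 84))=-216216 / 59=-3664.68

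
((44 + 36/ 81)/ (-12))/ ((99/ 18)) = -200/ 297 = -0.67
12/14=6/7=0.86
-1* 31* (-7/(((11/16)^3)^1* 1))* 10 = 6677.93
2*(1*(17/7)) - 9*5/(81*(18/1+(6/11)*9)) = 10961/2268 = 4.83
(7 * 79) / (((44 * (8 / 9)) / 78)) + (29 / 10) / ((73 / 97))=71095139 / 64240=1106.71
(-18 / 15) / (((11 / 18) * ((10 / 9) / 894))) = -1579.94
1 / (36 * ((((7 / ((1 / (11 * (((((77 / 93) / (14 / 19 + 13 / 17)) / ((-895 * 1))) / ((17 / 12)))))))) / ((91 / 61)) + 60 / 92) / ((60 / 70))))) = 4023441175 / 106414117278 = 0.04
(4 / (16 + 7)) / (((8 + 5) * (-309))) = -4 / 92391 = -0.00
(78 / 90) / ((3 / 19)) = 247 / 45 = 5.49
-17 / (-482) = 17 / 482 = 0.04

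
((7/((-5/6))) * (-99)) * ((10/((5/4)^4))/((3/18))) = 12773376/625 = 20437.40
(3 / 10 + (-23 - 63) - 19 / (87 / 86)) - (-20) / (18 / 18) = -73499 / 870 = -84.48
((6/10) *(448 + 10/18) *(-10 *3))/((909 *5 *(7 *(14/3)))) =-4037/74235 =-0.05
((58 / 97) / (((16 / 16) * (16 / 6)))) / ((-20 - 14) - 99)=-0.00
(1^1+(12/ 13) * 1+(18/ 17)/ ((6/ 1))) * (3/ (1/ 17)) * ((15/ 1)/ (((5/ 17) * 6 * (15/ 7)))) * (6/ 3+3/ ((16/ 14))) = 127687/ 65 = 1964.42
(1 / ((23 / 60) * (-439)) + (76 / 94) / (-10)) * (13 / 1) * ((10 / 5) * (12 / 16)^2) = -24095331 / 18982360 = -1.27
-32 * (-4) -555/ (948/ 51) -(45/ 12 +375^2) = -140530.61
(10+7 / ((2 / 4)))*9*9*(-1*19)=-36936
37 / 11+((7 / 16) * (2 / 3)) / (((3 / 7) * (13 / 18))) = 2463 / 572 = 4.31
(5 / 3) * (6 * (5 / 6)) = 25 / 3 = 8.33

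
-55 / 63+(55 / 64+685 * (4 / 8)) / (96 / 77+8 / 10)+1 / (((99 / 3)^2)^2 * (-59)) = 4122203685436891 / 24700855931136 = 166.89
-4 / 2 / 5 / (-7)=2 / 35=0.06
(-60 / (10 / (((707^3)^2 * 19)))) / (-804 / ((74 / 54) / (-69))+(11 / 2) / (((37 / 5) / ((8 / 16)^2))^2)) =-623698587604927085095488 / 1773457043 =-351685195909719.64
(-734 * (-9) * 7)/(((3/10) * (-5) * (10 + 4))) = -2202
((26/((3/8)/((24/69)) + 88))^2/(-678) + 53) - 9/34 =19755181994395/374611147926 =52.74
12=12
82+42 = 124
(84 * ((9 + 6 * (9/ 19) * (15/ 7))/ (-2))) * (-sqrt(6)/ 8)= 6021 * sqrt(6)/ 76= 194.06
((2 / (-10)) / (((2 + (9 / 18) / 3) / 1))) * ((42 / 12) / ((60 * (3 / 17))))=-119 / 3900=-0.03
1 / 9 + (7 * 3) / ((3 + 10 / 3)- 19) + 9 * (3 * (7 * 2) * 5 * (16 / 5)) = 6046.45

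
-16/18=-8/9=-0.89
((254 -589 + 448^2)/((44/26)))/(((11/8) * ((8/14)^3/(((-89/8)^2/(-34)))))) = -7076980783691/4212736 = -1679901.32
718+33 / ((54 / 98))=7001 / 9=777.89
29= 29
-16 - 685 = -701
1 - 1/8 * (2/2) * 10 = -1/4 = -0.25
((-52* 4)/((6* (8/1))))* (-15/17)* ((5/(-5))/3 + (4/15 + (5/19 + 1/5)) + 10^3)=3706469/969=3825.05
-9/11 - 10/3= -137/33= -4.15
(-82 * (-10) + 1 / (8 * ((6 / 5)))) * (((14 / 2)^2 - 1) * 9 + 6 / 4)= 11376485 / 32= 355515.16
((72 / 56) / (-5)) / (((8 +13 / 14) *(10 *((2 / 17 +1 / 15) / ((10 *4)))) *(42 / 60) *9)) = -816 / 8225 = -0.10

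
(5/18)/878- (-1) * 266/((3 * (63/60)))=148285/1756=84.44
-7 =-7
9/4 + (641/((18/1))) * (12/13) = 35.12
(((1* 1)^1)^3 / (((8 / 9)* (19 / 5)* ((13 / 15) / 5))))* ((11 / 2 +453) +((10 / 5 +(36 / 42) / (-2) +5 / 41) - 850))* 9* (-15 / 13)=101945638125 / 14744912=6913.95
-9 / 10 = -0.90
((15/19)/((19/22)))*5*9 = 14850/361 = 41.14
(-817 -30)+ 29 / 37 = -31310 / 37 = -846.22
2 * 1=2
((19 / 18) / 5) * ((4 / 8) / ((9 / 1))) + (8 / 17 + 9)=261143 / 27540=9.48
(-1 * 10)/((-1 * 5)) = 2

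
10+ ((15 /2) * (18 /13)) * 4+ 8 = 774 /13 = 59.54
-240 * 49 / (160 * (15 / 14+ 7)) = -1029 / 113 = -9.11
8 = 8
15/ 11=1.36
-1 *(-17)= 17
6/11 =0.55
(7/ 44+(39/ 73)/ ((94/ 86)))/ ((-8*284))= -97805/ 342990208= -0.00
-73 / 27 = -2.70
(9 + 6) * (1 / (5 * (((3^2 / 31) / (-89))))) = -2759 / 3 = -919.67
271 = 271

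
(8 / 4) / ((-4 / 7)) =-7 / 2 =-3.50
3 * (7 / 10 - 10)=-279 / 10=-27.90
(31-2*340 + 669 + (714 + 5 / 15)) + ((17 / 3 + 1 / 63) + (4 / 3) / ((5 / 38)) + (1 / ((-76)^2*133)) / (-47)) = 1218812364451 / 1624759920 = 750.15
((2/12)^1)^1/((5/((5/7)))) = 1/42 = 0.02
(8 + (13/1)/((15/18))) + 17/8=1029/40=25.72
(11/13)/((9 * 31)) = 11/3627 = 0.00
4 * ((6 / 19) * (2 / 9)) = 16 / 57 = 0.28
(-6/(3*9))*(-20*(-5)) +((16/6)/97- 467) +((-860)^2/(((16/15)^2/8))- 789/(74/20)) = 335905209227/64602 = 5199610.06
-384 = -384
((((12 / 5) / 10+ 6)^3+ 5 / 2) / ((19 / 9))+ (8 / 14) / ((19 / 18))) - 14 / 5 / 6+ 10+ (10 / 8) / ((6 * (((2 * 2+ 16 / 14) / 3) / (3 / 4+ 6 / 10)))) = 126.51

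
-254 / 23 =-11.04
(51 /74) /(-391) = -3 /1702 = -0.00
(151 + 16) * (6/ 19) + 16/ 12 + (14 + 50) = 6730/ 57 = 118.07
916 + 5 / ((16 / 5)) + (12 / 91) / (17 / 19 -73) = 917.56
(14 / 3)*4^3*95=85120 / 3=28373.33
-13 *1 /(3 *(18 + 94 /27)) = -117 /580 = -0.20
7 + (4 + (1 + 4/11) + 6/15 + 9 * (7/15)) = 933/55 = 16.96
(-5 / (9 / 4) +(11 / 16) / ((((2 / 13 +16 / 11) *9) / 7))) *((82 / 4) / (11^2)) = -855383 / 2671680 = -0.32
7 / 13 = 0.54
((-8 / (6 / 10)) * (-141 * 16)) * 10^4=300800000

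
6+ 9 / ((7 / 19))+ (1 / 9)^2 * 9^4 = 780 / 7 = 111.43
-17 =-17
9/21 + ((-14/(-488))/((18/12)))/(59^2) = 3822187/8918322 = 0.43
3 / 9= 1 / 3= 0.33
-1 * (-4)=4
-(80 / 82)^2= -1600 / 1681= -0.95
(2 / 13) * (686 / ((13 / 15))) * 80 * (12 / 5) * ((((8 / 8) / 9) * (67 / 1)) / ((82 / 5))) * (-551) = -40520099200 / 6929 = -5847900.01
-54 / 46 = -27 / 23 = -1.17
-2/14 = -0.14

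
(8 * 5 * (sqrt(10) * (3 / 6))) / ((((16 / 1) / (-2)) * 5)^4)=sqrt(10) / 128000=0.00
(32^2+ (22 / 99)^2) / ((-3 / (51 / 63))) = -1410116 / 5103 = -276.33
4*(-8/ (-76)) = 8/ 19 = 0.42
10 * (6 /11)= 60 /11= 5.45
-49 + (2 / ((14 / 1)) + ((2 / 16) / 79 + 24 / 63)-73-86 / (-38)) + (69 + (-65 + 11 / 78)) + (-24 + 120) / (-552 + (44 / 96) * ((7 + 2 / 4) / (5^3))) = -27804118647775 / 241262322392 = -115.24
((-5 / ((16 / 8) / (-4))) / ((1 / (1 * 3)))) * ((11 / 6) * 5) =275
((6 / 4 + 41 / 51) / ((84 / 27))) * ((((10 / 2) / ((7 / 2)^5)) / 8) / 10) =705 / 8000132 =0.00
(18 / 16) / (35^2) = 0.00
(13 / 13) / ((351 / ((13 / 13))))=1 / 351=0.00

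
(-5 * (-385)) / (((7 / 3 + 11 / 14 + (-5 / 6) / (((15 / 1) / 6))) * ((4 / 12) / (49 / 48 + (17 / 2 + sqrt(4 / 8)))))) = 13475 * sqrt(2) / 13 + 6158075 / 312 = 21203.31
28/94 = 14/47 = 0.30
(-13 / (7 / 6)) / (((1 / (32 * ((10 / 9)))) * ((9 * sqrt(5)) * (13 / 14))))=-256 * sqrt(5) / 27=-21.20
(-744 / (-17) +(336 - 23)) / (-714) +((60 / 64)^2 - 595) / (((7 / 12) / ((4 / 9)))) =-44003975 / 97104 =-453.16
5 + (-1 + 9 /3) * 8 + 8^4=4117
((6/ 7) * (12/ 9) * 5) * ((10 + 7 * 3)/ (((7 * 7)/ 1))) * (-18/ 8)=-2790/ 343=-8.13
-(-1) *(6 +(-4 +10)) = 12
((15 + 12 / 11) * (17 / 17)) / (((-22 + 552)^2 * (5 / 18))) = 1593 / 7724750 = 0.00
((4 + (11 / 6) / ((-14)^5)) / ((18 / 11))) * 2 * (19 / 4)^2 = 51256734815 / 464679936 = 110.31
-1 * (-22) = 22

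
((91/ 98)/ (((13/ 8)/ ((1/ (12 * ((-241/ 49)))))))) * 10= -70/ 723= -0.10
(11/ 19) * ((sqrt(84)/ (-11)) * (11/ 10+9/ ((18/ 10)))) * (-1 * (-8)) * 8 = -3904 * sqrt(21)/ 95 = -188.32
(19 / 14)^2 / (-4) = -361 / 784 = -0.46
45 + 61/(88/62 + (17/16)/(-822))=50887677/578161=88.02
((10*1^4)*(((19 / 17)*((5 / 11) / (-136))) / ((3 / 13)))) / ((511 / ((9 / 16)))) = -18525 / 103966016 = -0.00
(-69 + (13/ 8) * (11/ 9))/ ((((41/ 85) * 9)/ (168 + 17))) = -75873125/ 26568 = -2855.81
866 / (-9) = -866 / 9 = -96.22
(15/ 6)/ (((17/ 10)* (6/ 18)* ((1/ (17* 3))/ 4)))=900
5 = 5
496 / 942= 248 / 471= 0.53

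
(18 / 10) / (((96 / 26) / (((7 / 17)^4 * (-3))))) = -280917 / 6681680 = -0.04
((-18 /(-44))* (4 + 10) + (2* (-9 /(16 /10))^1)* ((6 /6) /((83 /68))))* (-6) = 19116 /913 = 20.94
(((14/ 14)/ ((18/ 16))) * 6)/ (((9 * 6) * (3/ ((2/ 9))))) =16/ 2187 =0.01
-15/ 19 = -0.79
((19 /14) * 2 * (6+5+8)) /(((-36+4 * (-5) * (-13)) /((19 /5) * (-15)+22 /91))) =-1864565 /142688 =-13.07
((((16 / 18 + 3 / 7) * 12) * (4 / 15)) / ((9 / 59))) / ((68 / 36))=14.63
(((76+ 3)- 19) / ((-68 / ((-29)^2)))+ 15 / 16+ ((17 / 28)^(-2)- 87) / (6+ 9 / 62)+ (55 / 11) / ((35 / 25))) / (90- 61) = -9264767611 / 357634032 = -25.91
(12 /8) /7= 3 /14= 0.21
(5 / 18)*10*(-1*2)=-50 / 9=-5.56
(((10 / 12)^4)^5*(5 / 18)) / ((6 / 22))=5245208740234375 / 197432555763400704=0.03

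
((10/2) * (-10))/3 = -50/3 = -16.67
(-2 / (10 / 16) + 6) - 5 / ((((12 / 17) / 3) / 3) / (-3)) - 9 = 3701 / 20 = 185.05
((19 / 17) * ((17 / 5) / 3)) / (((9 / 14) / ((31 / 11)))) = 8246 / 1485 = 5.55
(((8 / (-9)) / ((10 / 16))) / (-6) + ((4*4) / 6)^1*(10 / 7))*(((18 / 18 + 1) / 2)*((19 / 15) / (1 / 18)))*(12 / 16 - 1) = -36328 / 1575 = -23.07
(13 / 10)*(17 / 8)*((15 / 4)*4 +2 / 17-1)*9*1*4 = 1404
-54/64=-27/32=-0.84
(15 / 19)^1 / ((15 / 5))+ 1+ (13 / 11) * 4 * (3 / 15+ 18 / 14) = 60616 / 7315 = 8.29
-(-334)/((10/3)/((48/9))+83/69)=184368/1009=182.72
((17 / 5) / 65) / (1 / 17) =289 / 325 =0.89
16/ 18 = 8/ 9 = 0.89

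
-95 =-95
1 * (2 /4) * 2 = 1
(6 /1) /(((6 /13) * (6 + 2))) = 13 /8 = 1.62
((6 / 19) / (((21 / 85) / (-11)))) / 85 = -0.17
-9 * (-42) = 378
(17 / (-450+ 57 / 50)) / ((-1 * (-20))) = -85 / 44886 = -0.00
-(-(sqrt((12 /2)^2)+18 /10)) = 39 /5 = 7.80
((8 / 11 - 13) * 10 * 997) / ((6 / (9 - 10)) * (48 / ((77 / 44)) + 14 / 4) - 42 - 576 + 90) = 69790 / 407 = 171.47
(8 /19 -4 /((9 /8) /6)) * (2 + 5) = -8344 /57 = -146.39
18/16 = 1.12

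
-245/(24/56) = -1715/3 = -571.67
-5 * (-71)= 355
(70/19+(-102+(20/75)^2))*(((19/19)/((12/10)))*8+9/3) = -12179884/12825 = -949.70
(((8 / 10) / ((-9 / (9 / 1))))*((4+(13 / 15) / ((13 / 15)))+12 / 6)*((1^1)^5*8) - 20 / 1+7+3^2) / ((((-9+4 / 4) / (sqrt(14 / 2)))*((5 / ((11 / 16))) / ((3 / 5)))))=2013*sqrt(7) / 4000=1.33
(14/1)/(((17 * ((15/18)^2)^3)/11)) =7185024/265625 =27.05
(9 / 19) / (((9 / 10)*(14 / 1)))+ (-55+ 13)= -5581 / 133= -41.96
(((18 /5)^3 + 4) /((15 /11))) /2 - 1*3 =29201 /1875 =15.57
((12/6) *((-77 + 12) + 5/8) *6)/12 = -515/8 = -64.38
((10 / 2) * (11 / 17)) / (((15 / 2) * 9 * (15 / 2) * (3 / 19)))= 836 / 20655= 0.04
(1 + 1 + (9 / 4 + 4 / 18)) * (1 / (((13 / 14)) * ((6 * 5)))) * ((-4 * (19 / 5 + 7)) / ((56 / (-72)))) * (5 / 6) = 483 / 65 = 7.43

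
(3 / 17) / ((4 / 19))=57 / 68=0.84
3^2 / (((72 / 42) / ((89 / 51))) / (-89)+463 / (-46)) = -22955058 / 25700113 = -0.89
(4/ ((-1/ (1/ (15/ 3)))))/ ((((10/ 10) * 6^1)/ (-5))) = 2/ 3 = 0.67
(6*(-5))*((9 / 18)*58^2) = -50460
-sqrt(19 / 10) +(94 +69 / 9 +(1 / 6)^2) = 100.32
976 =976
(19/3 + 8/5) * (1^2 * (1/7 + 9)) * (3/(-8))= -136/5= -27.20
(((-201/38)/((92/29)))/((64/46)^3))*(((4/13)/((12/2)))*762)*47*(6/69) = -800245923/8093696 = -98.87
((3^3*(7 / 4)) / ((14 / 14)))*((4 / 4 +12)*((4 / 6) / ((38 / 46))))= 18837 / 38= 495.71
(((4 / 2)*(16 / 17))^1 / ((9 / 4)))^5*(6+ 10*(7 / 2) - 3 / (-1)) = 1511828488192 / 83841135993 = 18.03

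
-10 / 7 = -1.43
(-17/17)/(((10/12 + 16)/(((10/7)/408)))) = -5/24038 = -0.00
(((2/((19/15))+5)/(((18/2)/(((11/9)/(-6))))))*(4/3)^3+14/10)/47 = 652613/29294865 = 0.02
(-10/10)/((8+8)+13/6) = -6/109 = -0.06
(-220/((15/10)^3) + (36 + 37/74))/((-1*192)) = 1549/10368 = 0.15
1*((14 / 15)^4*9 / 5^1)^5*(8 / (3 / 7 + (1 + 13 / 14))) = 16.14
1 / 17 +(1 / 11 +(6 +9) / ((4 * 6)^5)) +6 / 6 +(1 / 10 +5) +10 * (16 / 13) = 598697815399 / 32261898240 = 18.56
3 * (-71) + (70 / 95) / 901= -3646333 / 17119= -213.00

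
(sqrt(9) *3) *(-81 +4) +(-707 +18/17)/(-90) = -1048289/1530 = -685.16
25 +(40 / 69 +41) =4594 / 69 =66.58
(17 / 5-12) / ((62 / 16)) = -344 / 155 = -2.22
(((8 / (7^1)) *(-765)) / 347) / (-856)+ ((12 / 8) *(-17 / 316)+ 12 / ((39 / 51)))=33342743535 / 2135363048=15.61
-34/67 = -0.51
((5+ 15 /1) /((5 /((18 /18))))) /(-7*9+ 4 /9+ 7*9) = 9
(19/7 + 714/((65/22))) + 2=112101/455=246.38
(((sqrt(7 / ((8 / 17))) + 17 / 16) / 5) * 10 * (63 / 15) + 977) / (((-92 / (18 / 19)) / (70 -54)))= -354933 / 2185 -756 * sqrt(238) / 2185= -167.78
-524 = -524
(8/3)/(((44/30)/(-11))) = -20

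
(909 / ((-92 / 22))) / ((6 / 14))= -23331 / 46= -507.20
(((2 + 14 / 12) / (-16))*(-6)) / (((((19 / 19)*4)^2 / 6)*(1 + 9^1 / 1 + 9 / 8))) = 57 / 1424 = 0.04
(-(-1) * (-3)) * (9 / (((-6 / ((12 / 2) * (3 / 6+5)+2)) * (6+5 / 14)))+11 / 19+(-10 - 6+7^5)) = -50349.96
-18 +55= 37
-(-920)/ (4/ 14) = 3220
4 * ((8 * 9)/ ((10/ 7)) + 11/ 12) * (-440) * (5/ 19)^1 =-1354760/ 57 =-23767.72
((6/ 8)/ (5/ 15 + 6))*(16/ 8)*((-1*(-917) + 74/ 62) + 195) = 310581/ 1178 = 263.65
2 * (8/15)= 16/15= 1.07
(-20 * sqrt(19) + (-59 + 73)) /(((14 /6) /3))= 18 - 180 * sqrt(19) /7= -94.09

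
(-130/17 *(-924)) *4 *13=6246240/17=367425.88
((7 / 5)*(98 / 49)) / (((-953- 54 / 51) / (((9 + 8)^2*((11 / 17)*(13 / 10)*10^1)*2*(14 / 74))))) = -165308 / 61235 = -2.70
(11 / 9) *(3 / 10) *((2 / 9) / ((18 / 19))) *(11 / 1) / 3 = 2299 / 7290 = 0.32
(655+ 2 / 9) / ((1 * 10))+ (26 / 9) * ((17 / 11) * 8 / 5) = 72.67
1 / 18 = 0.06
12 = 12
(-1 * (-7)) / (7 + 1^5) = 7 / 8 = 0.88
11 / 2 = 5.50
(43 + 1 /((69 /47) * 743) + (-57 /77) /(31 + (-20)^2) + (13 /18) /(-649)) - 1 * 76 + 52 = 11442449922565 /602294866866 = 19.00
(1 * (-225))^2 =50625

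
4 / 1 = 4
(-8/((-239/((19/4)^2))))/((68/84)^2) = 159201/138142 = 1.15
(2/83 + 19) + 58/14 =13460/581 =23.17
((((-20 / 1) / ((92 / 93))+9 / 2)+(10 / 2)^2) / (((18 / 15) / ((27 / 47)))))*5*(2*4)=192150 / 1081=177.75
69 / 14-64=-827 / 14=-59.07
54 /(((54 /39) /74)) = 2886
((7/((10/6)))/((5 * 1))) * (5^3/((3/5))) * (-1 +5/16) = -1925/16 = -120.31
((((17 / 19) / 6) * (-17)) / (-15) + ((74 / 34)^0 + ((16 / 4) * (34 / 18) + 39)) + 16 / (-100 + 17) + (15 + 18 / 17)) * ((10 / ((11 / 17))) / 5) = 51144023 / 260205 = 196.55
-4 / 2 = -2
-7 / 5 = -1.40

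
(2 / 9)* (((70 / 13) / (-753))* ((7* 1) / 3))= -980 / 264303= -0.00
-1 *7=-7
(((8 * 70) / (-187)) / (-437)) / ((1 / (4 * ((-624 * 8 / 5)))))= -27.37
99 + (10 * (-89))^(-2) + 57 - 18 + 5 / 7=769129107 / 5544700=138.71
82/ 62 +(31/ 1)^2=29832/ 31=962.32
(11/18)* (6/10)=11/30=0.37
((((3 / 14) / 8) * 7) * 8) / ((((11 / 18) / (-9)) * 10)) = -243 / 110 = -2.21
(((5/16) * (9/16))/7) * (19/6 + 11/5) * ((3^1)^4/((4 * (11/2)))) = 5589/11264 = 0.50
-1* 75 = -75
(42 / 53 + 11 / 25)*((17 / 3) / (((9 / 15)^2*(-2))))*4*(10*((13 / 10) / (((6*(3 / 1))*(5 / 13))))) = -4691609 / 64395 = -72.86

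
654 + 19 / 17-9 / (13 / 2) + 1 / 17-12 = 141836 / 221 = 641.79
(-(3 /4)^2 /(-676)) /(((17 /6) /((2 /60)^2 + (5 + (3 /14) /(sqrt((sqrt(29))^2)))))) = 81 * sqrt(29) /37326016 + 13503 /9193600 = 0.00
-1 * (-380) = 380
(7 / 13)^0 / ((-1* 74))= -1 / 74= -0.01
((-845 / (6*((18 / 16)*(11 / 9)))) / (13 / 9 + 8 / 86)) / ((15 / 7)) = -29068 / 935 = -31.09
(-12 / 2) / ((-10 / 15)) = 9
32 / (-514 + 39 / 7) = -224 / 3559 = -0.06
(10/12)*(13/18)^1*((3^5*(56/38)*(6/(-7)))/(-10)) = 351/19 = 18.47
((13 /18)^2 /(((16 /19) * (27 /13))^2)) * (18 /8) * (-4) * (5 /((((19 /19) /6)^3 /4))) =-51552605 /7776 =-6629.71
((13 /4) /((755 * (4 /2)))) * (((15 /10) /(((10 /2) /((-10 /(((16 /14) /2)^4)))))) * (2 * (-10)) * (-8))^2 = 43620.77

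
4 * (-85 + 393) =1232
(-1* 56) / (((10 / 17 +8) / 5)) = -32.60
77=77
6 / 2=3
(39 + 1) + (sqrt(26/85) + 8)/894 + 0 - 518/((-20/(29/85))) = sqrt(2210)/75990 + 18558817/379950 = 48.85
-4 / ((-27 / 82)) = 12.15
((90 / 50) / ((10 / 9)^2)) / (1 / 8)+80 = 11458 / 125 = 91.66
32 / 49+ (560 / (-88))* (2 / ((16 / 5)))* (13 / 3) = -107251 / 6468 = -16.58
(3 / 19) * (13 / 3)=13 / 19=0.68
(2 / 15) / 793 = 2 / 11895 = 0.00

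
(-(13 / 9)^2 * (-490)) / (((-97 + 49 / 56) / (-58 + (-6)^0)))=12587120 / 20763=606.23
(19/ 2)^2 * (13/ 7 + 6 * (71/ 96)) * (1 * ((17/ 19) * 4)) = 227715/ 112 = 2033.17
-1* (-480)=480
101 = 101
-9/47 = -0.19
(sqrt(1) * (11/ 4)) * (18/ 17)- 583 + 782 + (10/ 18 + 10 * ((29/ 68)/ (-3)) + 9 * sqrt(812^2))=1148884/ 153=7509.05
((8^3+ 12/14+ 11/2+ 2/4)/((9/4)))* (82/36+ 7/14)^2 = 9080000/5103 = 1779.35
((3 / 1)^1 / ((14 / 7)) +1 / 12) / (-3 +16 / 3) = 19 / 28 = 0.68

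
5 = 5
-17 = -17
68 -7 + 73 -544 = -410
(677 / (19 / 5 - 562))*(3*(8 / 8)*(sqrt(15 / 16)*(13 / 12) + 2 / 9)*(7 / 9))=-308035*sqrt(15) / 401904 - 47390 / 75357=-3.60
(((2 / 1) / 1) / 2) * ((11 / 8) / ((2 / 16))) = 11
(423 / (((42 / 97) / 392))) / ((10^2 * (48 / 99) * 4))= 3159387 / 1600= 1974.62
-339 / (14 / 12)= -2034 / 7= -290.57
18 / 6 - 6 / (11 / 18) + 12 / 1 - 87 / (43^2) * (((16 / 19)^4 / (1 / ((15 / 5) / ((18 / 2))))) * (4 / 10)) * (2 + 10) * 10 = 12731433921 / 2650598819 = 4.80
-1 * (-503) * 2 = 1006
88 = 88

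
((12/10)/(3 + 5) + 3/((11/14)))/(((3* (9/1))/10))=97/66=1.47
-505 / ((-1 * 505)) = 1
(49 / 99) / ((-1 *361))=-49 / 35739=-0.00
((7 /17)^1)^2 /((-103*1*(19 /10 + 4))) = -490 /1756253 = -0.00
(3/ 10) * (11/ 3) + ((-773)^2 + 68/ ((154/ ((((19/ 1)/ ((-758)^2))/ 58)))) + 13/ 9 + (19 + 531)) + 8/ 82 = 1415741545735504789/ 2367137605140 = 598081.64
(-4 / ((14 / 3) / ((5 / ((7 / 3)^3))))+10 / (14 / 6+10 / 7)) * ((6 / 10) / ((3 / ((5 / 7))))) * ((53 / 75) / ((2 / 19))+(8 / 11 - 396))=-122179726 / 948395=-128.83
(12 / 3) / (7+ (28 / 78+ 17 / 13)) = 0.46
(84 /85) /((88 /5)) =21 /374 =0.06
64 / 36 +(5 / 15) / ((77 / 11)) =115 / 63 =1.83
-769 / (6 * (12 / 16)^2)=-6152 / 27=-227.85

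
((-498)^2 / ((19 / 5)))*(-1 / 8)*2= -310005 / 19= -16316.05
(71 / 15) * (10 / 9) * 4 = 568 / 27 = 21.04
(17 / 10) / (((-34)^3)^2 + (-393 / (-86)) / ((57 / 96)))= 13889 / 12621052141600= 0.00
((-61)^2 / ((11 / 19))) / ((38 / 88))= 14884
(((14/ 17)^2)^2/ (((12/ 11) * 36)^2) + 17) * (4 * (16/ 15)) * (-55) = -728706113036/ 182660427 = -3989.40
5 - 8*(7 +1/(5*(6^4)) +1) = -47791/810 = -59.00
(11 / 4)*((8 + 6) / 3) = 12.83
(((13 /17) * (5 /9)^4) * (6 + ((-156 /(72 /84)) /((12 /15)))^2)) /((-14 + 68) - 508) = -1682273125 /202551192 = -8.31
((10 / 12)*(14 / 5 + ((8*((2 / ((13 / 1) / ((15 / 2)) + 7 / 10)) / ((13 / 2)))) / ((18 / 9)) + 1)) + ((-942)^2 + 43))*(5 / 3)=25264579445 / 17082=1479017.65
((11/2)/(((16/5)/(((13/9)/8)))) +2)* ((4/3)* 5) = 26615/1728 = 15.40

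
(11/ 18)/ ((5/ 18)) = 11/ 5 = 2.20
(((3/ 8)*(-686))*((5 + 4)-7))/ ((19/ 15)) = -15435/ 38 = -406.18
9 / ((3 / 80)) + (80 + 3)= 323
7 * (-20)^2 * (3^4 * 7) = 1587600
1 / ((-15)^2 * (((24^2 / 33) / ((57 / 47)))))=209 / 676800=0.00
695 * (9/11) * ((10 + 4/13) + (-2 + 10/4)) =1757655/286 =6145.65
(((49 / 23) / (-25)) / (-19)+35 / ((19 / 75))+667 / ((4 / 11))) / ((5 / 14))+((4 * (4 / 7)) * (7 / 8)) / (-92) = 301679286 / 54625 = 5522.73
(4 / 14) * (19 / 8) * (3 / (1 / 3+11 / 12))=57 / 35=1.63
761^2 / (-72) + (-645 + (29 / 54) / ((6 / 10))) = -5629469 / 648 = -8687.45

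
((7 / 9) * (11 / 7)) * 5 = 55 / 9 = 6.11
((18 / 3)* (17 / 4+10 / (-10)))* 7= 273 / 2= 136.50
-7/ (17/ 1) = -7/ 17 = -0.41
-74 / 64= -37 / 32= -1.16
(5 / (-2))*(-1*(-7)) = -35 / 2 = -17.50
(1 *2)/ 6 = 0.33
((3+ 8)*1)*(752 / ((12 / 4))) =8272 / 3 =2757.33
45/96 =15/32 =0.47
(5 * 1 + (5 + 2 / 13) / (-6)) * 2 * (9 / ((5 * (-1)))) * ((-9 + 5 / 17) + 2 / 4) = 15903 / 130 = 122.33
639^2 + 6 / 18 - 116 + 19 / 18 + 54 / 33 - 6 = 80824001 / 198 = 408202.03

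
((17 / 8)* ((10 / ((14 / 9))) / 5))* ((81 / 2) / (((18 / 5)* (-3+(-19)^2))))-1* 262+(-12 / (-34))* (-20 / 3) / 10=-357378891 / 1363264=-262.15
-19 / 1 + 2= -17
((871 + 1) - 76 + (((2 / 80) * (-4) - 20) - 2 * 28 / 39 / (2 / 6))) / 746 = 100307 / 96980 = 1.03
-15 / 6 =-5 / 2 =-2.50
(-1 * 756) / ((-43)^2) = -756 / 1849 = -0.41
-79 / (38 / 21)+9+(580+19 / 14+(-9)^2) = 83484 / 133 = 627.70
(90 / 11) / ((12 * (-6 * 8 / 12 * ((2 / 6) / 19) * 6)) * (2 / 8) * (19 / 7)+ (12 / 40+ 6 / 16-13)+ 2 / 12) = -75600 / 144023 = -0.52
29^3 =24389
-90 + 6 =-84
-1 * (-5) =5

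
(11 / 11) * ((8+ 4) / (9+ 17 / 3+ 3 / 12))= 144 / 179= 0.80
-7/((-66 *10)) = 0.01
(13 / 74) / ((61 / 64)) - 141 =-317821 / 2257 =-140.82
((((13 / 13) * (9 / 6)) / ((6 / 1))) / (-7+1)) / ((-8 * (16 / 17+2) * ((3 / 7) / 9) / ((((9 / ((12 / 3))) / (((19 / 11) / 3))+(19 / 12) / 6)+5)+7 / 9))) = 0.37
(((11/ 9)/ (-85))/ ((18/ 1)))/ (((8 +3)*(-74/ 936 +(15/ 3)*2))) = -26/ 3551895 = -0.00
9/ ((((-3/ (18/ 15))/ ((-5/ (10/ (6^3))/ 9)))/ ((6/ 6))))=43.20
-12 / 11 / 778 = -6 / 4279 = -0.00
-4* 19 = -76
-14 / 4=-7 / 2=-3.50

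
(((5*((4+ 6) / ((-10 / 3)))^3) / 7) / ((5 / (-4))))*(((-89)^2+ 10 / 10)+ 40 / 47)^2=14975538754608 / 15463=968475635.69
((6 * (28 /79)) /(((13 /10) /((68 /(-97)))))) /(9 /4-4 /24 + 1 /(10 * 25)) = -171360000 /311907089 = -0.55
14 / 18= 7 / 9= 0.78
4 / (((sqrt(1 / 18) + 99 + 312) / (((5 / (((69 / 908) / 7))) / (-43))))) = -313477920 / 3007130653 + 127120 * sqrt(2) / 3007130653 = -0.10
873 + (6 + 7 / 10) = 8797 / 10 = 879.70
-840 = -840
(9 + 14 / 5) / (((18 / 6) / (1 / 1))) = 59 / 15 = 3.93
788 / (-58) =-394 / 29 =-13.59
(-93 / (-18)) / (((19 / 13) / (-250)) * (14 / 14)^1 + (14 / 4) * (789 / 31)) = 1561625 / 26922858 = 0.06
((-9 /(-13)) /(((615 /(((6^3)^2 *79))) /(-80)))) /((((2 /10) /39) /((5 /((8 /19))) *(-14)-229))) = 1048911793920 /41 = 25583214485.85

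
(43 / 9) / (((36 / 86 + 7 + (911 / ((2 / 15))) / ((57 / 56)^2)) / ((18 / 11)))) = 4004934 / 3382079767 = 0.00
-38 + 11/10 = -369/10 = -36.90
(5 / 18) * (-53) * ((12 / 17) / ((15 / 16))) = -1696 / 153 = -11.08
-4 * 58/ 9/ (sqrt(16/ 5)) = -58 * sqrt(5)/ 9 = -14.41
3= 3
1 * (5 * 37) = 185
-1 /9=-0.11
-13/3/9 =-13/27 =-0.48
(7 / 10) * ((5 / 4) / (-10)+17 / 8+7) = 63 / 10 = 6.30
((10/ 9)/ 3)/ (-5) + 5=133/ 27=4.93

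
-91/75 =-1.21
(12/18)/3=2/9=0.22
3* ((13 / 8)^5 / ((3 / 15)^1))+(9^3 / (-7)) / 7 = 249012483 / 1605632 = 155.09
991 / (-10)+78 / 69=-22533 / 230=-97.97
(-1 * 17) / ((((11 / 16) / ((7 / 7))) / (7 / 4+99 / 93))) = -23732 / 341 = -69.60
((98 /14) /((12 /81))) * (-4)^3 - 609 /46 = -139713 /46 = -3037.24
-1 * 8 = -8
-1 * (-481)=481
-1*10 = -10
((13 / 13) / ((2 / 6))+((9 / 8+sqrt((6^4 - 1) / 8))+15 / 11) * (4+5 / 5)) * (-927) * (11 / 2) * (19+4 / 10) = -989109 * sqrt(2590) / 8 - 122199921 / 80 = -7819721.18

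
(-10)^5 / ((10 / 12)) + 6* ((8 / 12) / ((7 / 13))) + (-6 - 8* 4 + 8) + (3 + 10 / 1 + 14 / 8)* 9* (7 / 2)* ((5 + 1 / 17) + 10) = -13450078 / 119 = -113025.87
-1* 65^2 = -4225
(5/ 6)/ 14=5/ 84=0.06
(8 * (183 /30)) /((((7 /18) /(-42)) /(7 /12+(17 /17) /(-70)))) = -524844 /175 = -2999.11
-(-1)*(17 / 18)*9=17 / 2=8.50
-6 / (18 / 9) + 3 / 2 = -3 / 2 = -1.50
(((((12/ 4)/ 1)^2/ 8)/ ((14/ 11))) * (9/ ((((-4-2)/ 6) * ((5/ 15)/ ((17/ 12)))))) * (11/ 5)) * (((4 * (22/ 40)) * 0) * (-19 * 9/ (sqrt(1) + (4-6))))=0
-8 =-8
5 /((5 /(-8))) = -8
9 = 9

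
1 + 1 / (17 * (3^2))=154 / 153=1.01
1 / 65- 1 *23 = -1494 / 65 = -22.98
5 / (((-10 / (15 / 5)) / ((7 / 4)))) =-2.62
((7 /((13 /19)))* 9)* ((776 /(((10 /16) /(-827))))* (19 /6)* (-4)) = 77841950592 /65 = 1197568470.65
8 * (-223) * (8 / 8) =-1784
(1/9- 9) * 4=-320/9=-35.56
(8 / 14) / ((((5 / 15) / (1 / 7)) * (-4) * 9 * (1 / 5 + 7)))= -5 / 5292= -0.00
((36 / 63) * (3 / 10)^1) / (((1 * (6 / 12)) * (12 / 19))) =19 / 35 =0.54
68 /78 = 34 /39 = 0.87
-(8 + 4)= -12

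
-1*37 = -37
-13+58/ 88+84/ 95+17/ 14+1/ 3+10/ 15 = -270433/ 29260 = -9.24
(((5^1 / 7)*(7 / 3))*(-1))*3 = -5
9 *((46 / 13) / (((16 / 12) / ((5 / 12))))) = 1035 / 104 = 9.95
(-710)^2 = 504100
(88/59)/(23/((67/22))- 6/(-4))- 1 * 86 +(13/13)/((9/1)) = -55215163/644103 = -85.72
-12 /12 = -1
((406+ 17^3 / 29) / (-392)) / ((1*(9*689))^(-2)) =-641655215487 / 11368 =-56443984.47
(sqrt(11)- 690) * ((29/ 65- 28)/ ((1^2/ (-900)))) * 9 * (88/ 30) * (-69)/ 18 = 22511150640/ 13- 32624856 * sqrt(11)/ 13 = 1723303556.45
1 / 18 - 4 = -3.94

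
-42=-42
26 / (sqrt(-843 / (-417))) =26 * sqrt(39059) / 281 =18.29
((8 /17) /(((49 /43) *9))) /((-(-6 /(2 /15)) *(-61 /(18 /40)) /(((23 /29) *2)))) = -0.00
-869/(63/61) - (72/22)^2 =-6495737/7623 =-852.12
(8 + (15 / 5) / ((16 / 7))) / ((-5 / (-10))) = 149 / 8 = 18.62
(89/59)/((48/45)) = 1335/944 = 1.41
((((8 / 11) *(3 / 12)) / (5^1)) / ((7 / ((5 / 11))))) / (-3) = -2 / 2541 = -0.00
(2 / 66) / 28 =1 / 924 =0.00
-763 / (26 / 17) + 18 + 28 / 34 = -212187 / 442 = -480.06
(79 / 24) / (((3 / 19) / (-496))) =-93062 / 9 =-10340.22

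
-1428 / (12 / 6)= -714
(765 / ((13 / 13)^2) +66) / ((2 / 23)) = 19113 / 2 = 9556.50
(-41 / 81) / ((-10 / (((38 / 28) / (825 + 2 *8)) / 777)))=779 / 7410202380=0.00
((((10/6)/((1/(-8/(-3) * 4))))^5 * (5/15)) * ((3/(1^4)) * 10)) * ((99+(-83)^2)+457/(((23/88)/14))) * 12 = 6705453462140.14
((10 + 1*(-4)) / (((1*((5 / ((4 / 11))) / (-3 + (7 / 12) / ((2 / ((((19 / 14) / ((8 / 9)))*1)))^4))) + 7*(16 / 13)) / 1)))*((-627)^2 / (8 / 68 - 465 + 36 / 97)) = -101911983610181778891 / 74417073241301896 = -1369.47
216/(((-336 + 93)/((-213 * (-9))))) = -1704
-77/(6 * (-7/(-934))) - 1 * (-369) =-4030/3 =-1343.33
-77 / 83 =-0.93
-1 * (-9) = 9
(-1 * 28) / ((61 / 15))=-420 / 61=-6.89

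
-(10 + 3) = -13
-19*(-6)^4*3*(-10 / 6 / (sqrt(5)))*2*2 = 98496*sqrt(5) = 220243.75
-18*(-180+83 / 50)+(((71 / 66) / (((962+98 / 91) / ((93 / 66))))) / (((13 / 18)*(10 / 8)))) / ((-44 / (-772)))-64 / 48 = 80208173729 / 24996180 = 3208.82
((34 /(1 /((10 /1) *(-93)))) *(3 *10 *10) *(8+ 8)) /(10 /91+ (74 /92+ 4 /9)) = -336353472000 /3011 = -111708227.17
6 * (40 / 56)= 30 / 7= 4.29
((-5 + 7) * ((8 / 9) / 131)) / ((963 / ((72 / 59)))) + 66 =491239910 / 7443027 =66.00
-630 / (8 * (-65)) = 63 / 52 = 1.21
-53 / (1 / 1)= -53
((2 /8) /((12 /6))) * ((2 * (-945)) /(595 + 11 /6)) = -2835 /7162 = -0.40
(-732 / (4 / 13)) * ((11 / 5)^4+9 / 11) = -396522204 / 6875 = -57675.96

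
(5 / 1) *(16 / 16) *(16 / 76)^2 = 80 / 361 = 0.22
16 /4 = 4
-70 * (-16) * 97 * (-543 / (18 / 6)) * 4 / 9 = -8739484.44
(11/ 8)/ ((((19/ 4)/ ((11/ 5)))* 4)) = 121/ 760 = 0.16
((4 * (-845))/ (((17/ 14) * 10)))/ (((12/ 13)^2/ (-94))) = 9396569/ 306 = 30707.74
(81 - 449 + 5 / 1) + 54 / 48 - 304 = -5327 / 8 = -665.88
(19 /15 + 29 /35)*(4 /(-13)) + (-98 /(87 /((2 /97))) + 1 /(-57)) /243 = -762138721 /1181873511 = -0.64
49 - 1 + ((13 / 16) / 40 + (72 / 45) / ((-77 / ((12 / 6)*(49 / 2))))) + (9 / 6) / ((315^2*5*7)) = 76610465579 / 1629936000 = 47.00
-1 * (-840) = 840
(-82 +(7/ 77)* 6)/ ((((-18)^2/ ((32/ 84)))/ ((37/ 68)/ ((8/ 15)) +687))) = -332696/ 5049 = -65.89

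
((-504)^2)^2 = 64524128256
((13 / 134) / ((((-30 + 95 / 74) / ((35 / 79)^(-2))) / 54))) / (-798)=27017289 / 23196446875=0.00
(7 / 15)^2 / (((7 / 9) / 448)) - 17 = 108.44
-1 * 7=-7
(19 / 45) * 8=152 / 45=3.38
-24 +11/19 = -445/19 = -23.42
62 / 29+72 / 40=571 / 145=3.94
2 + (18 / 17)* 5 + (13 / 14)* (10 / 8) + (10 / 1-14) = 4241 / 952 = 4.45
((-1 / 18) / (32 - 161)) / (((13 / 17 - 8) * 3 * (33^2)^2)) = -17 / 1016118459378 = -0.00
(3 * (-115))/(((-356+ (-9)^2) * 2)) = 69/110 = 0.63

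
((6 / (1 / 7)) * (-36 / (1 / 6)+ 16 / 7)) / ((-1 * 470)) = 4488 / 235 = 19.10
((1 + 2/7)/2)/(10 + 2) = 3/56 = 0.05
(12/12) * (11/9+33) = 308/9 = 34.22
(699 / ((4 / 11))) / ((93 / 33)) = 84579 / 124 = 682.09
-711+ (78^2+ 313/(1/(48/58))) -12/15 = 816529/145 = 5631.23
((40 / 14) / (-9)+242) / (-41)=-15226 / 2583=-5.89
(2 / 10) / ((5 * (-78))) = -1 / 1950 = -0.00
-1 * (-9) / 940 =9 / 940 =0.01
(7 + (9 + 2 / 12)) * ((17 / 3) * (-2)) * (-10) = 16490 / 9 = 1832.22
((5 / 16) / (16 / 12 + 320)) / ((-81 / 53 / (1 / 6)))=-265 / 2498688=-0.00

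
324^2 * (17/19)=1784592/19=93925.89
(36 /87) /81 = 4 /783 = 0.01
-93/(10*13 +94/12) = -558/827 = -0.67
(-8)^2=64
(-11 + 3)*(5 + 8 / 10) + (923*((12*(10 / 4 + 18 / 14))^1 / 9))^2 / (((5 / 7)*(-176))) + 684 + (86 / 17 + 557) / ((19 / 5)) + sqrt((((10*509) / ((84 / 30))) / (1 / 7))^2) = -142495512655 / 895356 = -159149.56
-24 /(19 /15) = -360 /19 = -18.95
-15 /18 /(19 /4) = -0.18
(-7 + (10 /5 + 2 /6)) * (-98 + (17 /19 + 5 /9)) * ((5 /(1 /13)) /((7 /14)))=30048200 /513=58573.49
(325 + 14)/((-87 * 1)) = -113/29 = -3.90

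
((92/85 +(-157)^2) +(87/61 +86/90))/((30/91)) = 104687058749/1399950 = 74779.14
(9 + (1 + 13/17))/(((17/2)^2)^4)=46848/118587876497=0.00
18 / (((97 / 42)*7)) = 108 / 97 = 1.11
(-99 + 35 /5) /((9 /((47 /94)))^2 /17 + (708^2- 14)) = -782 /4260787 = -0.00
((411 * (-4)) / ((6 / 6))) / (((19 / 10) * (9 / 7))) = -38360 / 57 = -672.98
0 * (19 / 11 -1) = 0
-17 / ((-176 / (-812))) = -78.43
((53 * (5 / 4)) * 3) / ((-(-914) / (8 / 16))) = 795 / 7312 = 0.11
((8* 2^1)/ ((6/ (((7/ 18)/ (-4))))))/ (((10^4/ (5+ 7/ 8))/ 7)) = -2303/ 2160000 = -0.00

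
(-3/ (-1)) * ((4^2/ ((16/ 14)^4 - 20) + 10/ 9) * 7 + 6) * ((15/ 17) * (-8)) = -30263680/ 186677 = -162.12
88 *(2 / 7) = 176 / 7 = 25.14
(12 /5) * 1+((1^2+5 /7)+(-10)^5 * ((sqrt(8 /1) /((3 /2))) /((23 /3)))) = 144 /35 - 400000 * sqrt(2) /23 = -24590.90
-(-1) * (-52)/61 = -52/61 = -0.85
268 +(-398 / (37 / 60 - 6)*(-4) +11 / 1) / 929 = 80325989 / 300067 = 267.69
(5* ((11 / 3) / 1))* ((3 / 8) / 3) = 55 / 24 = 2.29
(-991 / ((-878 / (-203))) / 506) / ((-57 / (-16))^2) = -0.04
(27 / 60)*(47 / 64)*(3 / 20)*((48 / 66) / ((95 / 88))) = 1269 / 38000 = 0.03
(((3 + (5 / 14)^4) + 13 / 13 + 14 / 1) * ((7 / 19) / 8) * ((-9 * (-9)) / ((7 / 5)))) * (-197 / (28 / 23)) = -66845548485 / 8605184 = -7768.06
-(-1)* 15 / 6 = 2.50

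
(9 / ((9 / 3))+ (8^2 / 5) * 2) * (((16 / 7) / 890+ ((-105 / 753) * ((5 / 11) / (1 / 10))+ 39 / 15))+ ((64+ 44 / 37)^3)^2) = 22015656005575658992345729989 / 10030258393863925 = 2194924112727.13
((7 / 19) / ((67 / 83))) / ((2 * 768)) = 581 / 1955328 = 0.00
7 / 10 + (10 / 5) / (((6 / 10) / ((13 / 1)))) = 1321 / 30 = 44.03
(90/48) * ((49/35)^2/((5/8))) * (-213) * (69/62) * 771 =-1074654.12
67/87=0.77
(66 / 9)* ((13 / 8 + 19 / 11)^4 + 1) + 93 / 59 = 451126412251 / 482482176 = 935.01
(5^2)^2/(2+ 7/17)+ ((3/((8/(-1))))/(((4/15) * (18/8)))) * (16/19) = 201465/779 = 258.62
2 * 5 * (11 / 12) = 55 / 6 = 9.17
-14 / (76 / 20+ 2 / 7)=-490 / 143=-3.43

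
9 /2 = 4.50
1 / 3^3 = 1 / 27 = 0.04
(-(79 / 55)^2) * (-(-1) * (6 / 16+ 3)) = -168507 / 24200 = -6.96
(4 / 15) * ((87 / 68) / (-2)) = -0.17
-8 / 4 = -2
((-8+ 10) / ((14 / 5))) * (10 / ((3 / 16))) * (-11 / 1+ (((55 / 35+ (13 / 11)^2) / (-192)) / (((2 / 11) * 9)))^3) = -23992325948108675 / 57254409805824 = -419.05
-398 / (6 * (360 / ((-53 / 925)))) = 10547 / 999000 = 0.01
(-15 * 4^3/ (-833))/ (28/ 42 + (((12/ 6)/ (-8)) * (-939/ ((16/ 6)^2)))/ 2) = 1474560/ 21972041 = 0.07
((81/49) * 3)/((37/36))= 8748/1813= 4.83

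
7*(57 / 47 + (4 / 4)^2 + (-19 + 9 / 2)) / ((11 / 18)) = -6615 / 47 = -140.74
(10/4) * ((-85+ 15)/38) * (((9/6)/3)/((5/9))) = -315/76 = -4.14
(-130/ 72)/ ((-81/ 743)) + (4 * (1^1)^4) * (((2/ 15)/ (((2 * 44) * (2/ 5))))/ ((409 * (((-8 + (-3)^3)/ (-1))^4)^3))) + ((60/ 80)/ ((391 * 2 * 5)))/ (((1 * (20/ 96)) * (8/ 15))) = 574231106763904621472998426927/ 34667841161179276681640625000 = 16.56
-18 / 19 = -0.95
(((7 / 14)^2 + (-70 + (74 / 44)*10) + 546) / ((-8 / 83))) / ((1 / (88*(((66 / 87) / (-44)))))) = 1800685 / 232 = 7761.57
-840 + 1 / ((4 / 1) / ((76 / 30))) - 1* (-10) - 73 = -27071 / 30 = -902.37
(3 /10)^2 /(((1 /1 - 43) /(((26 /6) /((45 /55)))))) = -143 /12600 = -0.01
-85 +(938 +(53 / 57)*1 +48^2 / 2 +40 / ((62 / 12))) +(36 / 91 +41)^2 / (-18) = 168432558167 / 87795162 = 1918.47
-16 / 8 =-2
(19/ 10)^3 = 6.86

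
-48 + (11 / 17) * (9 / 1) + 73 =524 / 17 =30.82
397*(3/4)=1191/4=297.75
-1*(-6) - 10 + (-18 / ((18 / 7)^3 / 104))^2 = 12117.74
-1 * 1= -1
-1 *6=-6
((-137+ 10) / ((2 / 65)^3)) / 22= -34877375 / 176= -198166.90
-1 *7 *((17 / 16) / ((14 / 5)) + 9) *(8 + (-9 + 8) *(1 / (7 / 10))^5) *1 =-9049007 / 67228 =-134.60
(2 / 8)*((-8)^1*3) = -6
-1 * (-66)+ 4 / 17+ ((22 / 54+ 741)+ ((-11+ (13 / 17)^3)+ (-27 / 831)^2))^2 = 55342298549890034790575599 / 103595319186014459241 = 534216.21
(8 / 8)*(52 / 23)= 2.26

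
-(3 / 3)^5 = -1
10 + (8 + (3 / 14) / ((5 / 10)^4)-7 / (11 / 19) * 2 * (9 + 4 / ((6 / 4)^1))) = -60220 / 231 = -260.69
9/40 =0.22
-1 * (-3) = 3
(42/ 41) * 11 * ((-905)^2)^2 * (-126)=-39048723149782500/ 41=-952407881702012.20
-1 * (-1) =1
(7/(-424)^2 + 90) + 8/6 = 49258645/539328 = 91.33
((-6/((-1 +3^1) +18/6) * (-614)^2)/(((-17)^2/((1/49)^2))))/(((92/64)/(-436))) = 15779544576/79797235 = 197.75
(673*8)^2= 28987456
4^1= 4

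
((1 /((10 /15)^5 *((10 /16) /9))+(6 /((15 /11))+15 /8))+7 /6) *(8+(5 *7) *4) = 103711 /6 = 17285.17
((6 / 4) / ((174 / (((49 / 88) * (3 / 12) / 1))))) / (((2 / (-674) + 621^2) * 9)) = 16513 / 47759113847808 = 0.00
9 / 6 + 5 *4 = 21.50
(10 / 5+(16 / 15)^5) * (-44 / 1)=-112962344 / 759375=-148.76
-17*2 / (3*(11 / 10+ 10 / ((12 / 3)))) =-85 / 27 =-3.15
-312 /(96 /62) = -403 /2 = -201.50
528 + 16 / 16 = 529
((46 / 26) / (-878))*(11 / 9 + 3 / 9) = -161 / 51363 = -0.00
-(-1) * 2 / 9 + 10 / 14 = 59 / 63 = 0.94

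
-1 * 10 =-10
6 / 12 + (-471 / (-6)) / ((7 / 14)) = 315 / 2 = 157.50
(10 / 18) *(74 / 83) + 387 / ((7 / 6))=1737124 / 5229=332.21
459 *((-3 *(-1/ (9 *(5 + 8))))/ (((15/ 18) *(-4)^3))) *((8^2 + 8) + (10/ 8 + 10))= -152847/ 8320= -18.37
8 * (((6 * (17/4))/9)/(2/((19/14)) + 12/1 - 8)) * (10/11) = 1615/429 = 3.76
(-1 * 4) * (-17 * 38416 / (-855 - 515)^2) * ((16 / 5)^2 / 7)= 23883776 / 11730625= 2.04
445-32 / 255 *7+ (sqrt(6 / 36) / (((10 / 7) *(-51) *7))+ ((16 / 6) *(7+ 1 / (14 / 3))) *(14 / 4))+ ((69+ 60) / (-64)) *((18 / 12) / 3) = 16660993 / 32640-sqrt(6) / 3060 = 510.45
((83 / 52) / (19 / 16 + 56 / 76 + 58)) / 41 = 6308 / 9709661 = 0.00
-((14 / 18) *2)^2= -196 / 81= -2.42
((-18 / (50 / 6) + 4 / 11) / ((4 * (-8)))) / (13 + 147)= 0.00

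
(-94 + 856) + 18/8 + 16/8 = 3065/4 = 766.25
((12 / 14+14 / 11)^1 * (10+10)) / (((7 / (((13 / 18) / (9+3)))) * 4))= 2665 / 29106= 0.09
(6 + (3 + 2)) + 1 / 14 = 155 / 14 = 11.07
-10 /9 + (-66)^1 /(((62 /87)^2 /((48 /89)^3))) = -131079773018 /6097276881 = -21.50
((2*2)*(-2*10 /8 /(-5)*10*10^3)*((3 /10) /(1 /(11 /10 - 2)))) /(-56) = 675 /7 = 96.43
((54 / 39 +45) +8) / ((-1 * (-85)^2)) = -707 / 93925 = -0.01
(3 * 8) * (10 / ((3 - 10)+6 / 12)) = -480 / 13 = -36.92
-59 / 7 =-8.43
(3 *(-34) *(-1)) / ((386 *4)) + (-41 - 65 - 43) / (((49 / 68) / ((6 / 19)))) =-46883943 / 718732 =-65.23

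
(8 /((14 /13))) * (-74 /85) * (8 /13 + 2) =-592 /35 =-16.91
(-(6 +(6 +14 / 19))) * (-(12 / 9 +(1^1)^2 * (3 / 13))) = 14762 / 741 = 19.92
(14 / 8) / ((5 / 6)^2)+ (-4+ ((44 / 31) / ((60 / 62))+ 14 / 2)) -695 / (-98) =103477 / 7350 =14.08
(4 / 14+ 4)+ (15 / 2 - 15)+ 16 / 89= -3781 / 1246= -3.03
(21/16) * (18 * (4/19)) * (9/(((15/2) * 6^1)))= 189/190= 0.99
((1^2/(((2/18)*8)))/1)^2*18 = 729/32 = 22.78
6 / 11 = 0.55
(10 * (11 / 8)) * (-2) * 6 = -165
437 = 437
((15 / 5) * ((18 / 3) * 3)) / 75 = 18 / 25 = 0.72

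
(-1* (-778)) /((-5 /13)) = -10114 /5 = -2022.80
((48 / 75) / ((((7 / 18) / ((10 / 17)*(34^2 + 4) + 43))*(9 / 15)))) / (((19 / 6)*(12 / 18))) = 560736 / 595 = 942.41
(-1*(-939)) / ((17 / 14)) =773.29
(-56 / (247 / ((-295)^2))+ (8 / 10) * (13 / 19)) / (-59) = 24366324 / 72865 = 334.40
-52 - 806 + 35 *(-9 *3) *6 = -6528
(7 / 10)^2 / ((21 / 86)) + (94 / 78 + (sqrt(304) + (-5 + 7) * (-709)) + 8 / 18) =-8273911 / 5850 + 4 * sqrt(19) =-1396.91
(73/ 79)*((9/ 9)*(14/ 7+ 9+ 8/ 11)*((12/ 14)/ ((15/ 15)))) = 56502/ 6083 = 9.29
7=7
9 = 9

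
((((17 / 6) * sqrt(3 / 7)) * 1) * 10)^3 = 614125 * sqrt(21) / 441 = 6381.57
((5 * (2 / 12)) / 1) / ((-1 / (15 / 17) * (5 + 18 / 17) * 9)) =-25 / 1854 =-0.01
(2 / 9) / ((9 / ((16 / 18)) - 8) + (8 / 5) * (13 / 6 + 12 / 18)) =80 / 2397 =0.03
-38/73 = -0.52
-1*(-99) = 99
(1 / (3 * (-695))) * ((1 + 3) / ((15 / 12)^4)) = -1024 / 1303125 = -0.00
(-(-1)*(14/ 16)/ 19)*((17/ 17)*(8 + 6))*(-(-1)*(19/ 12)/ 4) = 49/ 192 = 0.26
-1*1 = -1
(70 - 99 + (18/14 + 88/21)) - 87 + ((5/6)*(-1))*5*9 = -6217/42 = -148.02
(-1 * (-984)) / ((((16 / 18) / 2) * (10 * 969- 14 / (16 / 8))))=2214 / 9683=0.23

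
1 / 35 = 0.03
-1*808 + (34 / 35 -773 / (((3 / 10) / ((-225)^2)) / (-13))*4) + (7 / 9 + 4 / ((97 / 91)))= 207256832104667 / 30555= 6783074197.50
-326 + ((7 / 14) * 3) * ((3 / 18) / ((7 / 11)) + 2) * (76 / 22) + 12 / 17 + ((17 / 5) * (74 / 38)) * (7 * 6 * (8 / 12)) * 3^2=336985119 / 248710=1354.93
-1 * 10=-10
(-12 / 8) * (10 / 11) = -15 / 11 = -1.36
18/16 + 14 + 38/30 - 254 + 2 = -28273/120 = -235.61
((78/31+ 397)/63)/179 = 12385/349587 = 0.04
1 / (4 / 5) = 5 / 4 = 1.25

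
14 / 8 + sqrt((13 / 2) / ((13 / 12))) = 7 / 4 + sqrt(6) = 4.20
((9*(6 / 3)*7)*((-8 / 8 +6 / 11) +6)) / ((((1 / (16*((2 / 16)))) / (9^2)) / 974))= 110250778.91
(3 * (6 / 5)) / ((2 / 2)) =18 / 5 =3.60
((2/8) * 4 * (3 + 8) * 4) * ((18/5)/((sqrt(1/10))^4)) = 15840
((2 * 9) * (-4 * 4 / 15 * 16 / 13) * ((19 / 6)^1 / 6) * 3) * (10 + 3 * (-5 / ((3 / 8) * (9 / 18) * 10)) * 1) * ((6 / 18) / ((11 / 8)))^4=-19922944 / 77084865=-0.26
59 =59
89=89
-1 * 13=-13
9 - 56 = -47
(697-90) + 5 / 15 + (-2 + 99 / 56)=607.10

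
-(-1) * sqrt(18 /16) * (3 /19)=9 * sqrt(2) /76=0.17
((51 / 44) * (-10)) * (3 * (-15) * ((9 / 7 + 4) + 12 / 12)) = 22950 / 7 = 3278.57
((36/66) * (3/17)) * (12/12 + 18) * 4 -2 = 994/187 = 5.32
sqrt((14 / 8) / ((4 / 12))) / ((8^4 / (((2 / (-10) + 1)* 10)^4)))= 2.29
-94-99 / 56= -5363 / 56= -95.77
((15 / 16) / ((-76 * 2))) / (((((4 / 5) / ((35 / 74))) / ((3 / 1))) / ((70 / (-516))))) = 91875 / 61908992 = 0.00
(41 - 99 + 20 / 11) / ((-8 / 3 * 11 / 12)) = 2781 / 121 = 22.98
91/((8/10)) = 455/4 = 113.75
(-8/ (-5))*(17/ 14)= 68/ 35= 1.94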